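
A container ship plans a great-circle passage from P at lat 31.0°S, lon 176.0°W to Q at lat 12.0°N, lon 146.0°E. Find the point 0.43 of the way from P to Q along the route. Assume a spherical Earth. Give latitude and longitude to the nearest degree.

Write both endpoints as unit vectors p₁, p₂ with components (cos φ cos λ, cos φ sin λ, sin φ).
The central angle between the endpoints is δ = arccos(p₁·p₂) ≈ 0.984 rad (56.4°).
Interpolate at f = 0.43 with slerp weights a = sin((1−f)δ)/sin δ ≈ 0.639, b = sin(fδ)/sin δ ≈ 0.493.
p = a·p₁ + b·p₂ ≈ (-0.946, 0.232, -0.226); φ = arcsin(p_z) ≈ -13.09°, λ = atan2(p_y, p_x) ≈ 166.25°.

≈ lat 13°S, lon 166°E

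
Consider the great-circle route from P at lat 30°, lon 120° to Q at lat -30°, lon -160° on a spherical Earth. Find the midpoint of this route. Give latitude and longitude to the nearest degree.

From cos δ = sin φ₁ sin φ₂ + cos φ₁ cos φ₂ cos Δλ, the central angle is δ ≈ 1.691 rad (96.9°).
Interpolate at f = 1/2 with slerp weights a = sin((1−f)δ)/sin δ ≈ 0.754, b = sin(fδ)/sin δ ≈ 0.754.
p = a·p₁ + b·p₂ ≈ (-0.940, 0.342, 0.000); φ = arcsin(p_z) ≈ 0.00°, λ = atan2(p_y, p_x) ≈ 160.00°.

≈ lat 0°, lon 160°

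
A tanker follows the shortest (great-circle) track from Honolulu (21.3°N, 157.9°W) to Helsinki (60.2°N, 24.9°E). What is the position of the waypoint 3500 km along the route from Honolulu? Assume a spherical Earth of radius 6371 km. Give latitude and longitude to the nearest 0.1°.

Convert each endpoint to a unit vector on the sphere (x = cos φ cos λ, y = cos φ sin λ, z = sin φ).
The central angle between the endpoints is δ = arccos(p₁·p₂) ≈ 1.719 rad (98.5°). The total great-circle distance is δ·R ≈ 1.719 × 6371 ≈ 10949 km, so the target fraction is f = 3500/10949 ≈ 0.320.
Interpolate at f ≈ 0.320 with slerp weights a = sin((1−f)δ)/sin δ ≈ 0.931, b = sin(fδ)/sin δ ≈ 0.528.
p = a·p₁ + b·p₂ ≈ (-0.565, -0.216, 0.796); φ = arcsin(p_z) ≈ 52.76°, λ = atan2(p_y, p_x) ≈ -159.11°.

≈ (52.8°N, 159.1°W)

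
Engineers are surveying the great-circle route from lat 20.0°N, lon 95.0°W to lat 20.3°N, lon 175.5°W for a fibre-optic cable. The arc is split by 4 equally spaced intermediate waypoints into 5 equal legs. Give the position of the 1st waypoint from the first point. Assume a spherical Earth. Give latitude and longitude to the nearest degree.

The haversine formula gives a central angle δ ≈ 1.304 rad (74.7°) between the endpoints.
Interpolate at f = 1/5 with slerp weights a = sin((1−f)δ)/sin δ ≈ 0.896, b = sin(fδ)/sin δ ≈ 0.267.
p = a·p₁ + b·p₂ ≈ (-0.323, -0.858, 0.399); φ = arcsin(p_z) ≈ 23.52°, λ = atan2(p_y, p_x) ≈ -110.64°.

≈ lat 24°N, lon 111°W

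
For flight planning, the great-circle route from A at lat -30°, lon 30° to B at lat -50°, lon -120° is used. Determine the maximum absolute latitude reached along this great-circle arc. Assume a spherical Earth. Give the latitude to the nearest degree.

The great circle lies in the plane with unit normal n̂ = (p₁ × p₂)/|p₁ × p₂|.
Here n̂_z ≈ -0.280; the vertex latitude is φ_max = arccos|n̂_z| ≈ 73.8°.
Check via Clairaut: cos φ_max = |cos φ₁| · sin C = cos(30.0°)·sin(161.2°) ≈ 0.280, again giving ≈ 73.8°.

≈ -74°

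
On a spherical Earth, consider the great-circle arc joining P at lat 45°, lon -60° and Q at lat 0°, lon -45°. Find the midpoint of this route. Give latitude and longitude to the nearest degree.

≈ lat 23°, lon -51°

From cos δ = sin φ₁ sin φ₂ + cos φ₁ cos φ₂ cos Δλ, the central angle is δ ≈ 0.819 rad (46.9°).
Interpolate at f = 1/2 with slerp weights a = sin((1−f)δ)/sin δ ≈ 0.545, b = sin(fδ)/sin δ ≈ 0.545.
p = a·p₁ + b·p₂ ≈ (0.578, -0.719, 0.385); φ = arcsin(p_z) ≈ 22.67°, λ = atan2(p_y, p_x) ≈ -51.21°.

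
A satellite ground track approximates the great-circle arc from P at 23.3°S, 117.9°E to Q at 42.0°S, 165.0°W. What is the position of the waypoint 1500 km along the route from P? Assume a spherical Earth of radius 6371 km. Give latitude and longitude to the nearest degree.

≈ 31°S, 130°E

Convert each endpoint to a unit vector on the sphere (x = cos φ cos λ, y = cos φ sin λ, z = sin φ).
The central angle between the endpoints is δ = arccos(p₁·p₂) ≈ 1.141 rad (65.4°). The total great-circle distance is δ·R ≈ 1.141 × 6371 ≈ 7267 km, so the target fraction is f = 1500/7267 ≈ 0.206.
Interpolate at f ≈ 0.206 with slerp weights a = sin((1−f)δ)/sin δ ≈ 0.865, b = sin(fδ)/sin δ ≈ 0.257.
p = a·p₁ + b·p₂ ≈ (-0.556, 0.653, -0.514); φ = arcsin(p_z) ≈ -30.93°, λ = atan2(p_y, p_x) ≈ 130.42°.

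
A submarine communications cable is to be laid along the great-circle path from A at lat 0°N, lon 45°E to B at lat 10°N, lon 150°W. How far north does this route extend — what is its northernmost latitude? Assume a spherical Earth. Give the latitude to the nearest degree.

≈ 34°N

The great circle lies in the plane with unit normal n̂ = (p₁ × p₂)/|p₁ × p₂|.
Here n̂_z ≈ +0.826; the vertex latitude is φ_max = arccos|n̂_z| ≈ 34.3°.
Check via Clairaut: cos φ_max = |cos φ₁| · sin C = cos(0.0°)·sin(55.7°) ≈ 0.826, again giving ≈ 34.3°.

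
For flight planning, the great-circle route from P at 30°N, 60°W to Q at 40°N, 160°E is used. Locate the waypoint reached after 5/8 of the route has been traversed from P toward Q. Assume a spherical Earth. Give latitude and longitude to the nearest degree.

≈ 63°N, 149°W

From cos δ = sin φ₁ sin φ₂ + cos φ₁ cos φ₂ cos Δλ, the central angle is δ ≈ 1.759 rad (100.8°).
Interpolate at f = 5/8 with slerp weights a = sin((1−f)δ)/sin δ ≈ 0.624, b = sin(fδ)/sin δ ≈ 0.907.
p = a·p₁ + b·p₂ ≈ (-0.383, -0.230, 0.895); φ = arcsin(p_z) ≈ 63.48°, λ = atan2(p_y, p_x) ≈ -148.97°.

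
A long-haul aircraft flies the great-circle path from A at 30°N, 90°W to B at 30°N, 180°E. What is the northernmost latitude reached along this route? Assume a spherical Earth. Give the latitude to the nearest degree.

The great circle lies in the plane with unit normal n̂ = (p₁ × p₂)/|p₁ × p₂|.
Here n̂_z ≈ -0.775; the vertex latitude is φ_max = arccos|n̂_z| ≈ 39.2°.
Check via Clairaut: cos φ_max = |cos φ₁| · sin C = cos(30.0°)·sin(63.4°) ≈ 0.775, again giving ≈ 39.2°.

≈ 39°N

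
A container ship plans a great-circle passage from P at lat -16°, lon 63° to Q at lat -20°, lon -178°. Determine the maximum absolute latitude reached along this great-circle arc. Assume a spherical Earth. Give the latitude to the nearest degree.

The great circle lies in the plane with unit normal n̂ = (p₁ × p₂)/|p₁ × p₂|.
Here n̂_z ≈ +0.841; the vertex latitude is φ_max = arccos|n̂_z| ≈ 32.7°.
Check via Clairaut: cos φ_max = |cos φ₁| · sin C = cos(16.0°)·sin(118.9°) ≈ 0.841, again giving ≈ 32.7°.

≈ -33°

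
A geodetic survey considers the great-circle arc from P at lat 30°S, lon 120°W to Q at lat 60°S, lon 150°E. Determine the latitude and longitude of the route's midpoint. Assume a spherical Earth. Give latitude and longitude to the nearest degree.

Convert each endpoint to a unit vector on the sphere (x = cos φ cos λ, y = cos φ sin λ, z = sin φ).
The central angle between the endpoints is δ = arccos(p₁·p₂) ≈ 1.123 rad (64.3°).
Interpolate at f = 1/2 with slerp weights a = sin((1−f)δ)/sin δ ≈ 0.591, b = sin(fδ)/sin δ ≈ 0.591.
p = a·p₁ + b·p₂ ≈ (-0.512, -0.295, -0.807); φ = arcsin(p_z) ≈ -53.79°, λ = atan2(p_y, p_x) ≈ -150.00°.

≈ lat 54°S, lon 150°W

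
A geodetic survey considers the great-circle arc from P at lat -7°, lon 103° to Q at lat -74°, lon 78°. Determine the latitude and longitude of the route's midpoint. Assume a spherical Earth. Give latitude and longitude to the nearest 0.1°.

Convert each endpoint to a unit vector on the sphere (x = cos φ cos λ, y = cos φ sin λ, z = sin φ).
The central angle between the endpoints is δ = arccos(p₁·p₂) ≈ 1.197 rad (68.6°).
Interpolate at f = 1/2 with slerp weights a = sin((1−f)δ)/sin δ ≈ 0.605, b = sin(fδ)/sin δ ≈ 0.605.
p = a·p₁ + b·p₂ ≈ (-0.100, 0.748, -0.656); φ = arcsin(p_z) ≈ -40.96°, λ = atan2(p_y, p_x) ≈ 97.64°.

≈ lat -41.0°, lon 97.6°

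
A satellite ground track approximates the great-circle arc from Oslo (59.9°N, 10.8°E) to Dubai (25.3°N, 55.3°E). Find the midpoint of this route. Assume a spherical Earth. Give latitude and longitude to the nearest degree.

The haversine formula gives a central angle δ ≈ 0.805 rad (46.1°) between the endpoints.
Interpolate at f = 1/2 with slerp weights a = sin((1−f)δ)/sin δ ≈ 0.543, b = sin(fδ)/sin δ ≈ 0.543.
p = a·p₁ + b·p₂ ≈ (0.547, 0.455, 0.702); φ = arcsin(p_z) ≈ 44.62°, λ = atan2(p_y, p_x) ≈ 39.73°.

≈ (45°N, 40°E)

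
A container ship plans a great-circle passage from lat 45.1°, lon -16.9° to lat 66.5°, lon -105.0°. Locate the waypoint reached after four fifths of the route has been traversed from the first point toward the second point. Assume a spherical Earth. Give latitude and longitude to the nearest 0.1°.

The haversine formula gives a central angle δ ≈ 0.851 rad (48.8°) between the endpoints.
Interpolate at f = 4/5 with slerp weights a = sin((1−f)δ)/sin δ ≈ 0.225, b = sin(fδ)/sin δ ≈ 0.837.
p = a·p₁ + b·p₂ ≈ (0.066, -0.369, 0.927); φ = arcsin(p_z) ≈ 68.01°, λ = atan2(p_y, p_x) ≈ -79.89°.

≈ lat 68.0°, lon -79.9°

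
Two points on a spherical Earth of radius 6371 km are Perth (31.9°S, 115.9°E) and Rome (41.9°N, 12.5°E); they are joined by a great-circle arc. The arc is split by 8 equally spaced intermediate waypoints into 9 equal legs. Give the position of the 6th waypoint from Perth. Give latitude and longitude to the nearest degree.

≈ 22°N, 54°E

Convert each endpoint to a unit vector on the sphere (x = cos φ cos λ, y = cos φ sin λ, z = sin φ).
The central angle between the endpoints is δ = arccos(p₁·p₂) ≈ 2.094 rad (120.0°).
Interpolate at f = 6/9 with slerp weights a = sin((1−f)δ)/sin δ ≈ 0.742, b = sin(fδ)/sin δ ≈ 1.137.
p = a·p₁ + b·p₂ ≈ (0.551, 0.750, 0.367); φ = arcsin(p_z) ≈ 21.54°, λ = atan2(p_y, p_x) ≈ 53.69°.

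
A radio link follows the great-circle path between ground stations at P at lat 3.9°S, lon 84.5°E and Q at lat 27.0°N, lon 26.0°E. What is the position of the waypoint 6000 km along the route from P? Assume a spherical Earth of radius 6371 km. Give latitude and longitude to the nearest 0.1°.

≈ lat 23.2°N, lon 36.6°E

Convert each endpoint to a unit vector on the sphere (x = cos φ cos λ, y = cos φ sin λ, z = sin φ).
The central angle between the endpoints is δ = arccos(p₁·p₂) ≈ 1.122 rad (64.3°). The total great-circle distance is δ·R ≈ 1.122 × 6371 ≈ 7150 km, so the target fraction is f = 6000/7150 ≈ 0.839.
Interpolate at f ≈ 0.839 with slerp weights a = sin((1−f)δ)/sin δ ≈ 0.199, b = sin(fδ)/sin δ ≈ 0.897.
p = a·p₁ + b·p₂ ≈ (0.738, 0.548, 0.394); φ = arcsin(p_z) ≈ 23.19°, λ = atan2(p_y, p_x) ≈ 36.63°.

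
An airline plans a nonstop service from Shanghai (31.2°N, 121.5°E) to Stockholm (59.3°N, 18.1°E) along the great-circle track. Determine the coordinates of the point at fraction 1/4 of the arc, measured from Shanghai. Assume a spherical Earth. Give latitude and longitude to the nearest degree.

≈ (45°N, 108°E)

Write both endpoints as unit vectors p₁, p₂ with components (cos φ cos λ, cos φ sin λ, sin φ).
The central angle between the endpoints is δ = arccos(p₁·p₂) ≈ 1.219 rad (69.9°).
Interpolate at f = 1/4 with slerp weights a = sin((1−f)δ)/sin δ ≈ 0.844, b = sin(fδ)/sin δ ≈ 0.320.
p = a·p₁ + b·p₂ ≈ (-0.222, 0.666, 0.712); φ = arcsin(p_z) ≈ 45.40°, λ = atan2(p_y, p_x) ≈ 108.43°.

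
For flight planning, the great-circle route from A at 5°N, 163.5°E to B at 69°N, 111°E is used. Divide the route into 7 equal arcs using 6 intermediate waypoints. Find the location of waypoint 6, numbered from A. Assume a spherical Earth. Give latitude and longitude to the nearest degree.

≈ 62°N, 129°E

Write both endpoints as unit vectors p₁, p₂ with components (cos φ cos λ, cos φ sin λ, sin φ).
The central angle between the endpoints is δ = arccos(p₁·p₂) ≈ 1.267 rad (72.6°).
Interpolate at f = 6/7 with slerp weights a = sin((1−f)δ)/sin δ ≈ 0.189, b = sin(fδ)/sin δ ≈ 0.927.
p = a·p₁ + b·p₂ ≈ (-0.299, 0.364, 0.882); φ = arcsin(p_z) ≈ 61.90°, λ = atan2(p_y, p_x) ≈ 129.46°.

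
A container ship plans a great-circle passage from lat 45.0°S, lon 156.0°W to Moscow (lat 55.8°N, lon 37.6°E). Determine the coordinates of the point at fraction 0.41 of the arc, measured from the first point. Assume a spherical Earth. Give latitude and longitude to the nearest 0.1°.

Convert each endpoint to a unit vector on the sphere (x = cos φ cos λ, y = cos φ sin λ, z = sin φ).
The central angle between the endpoints is δ = arccos(p₁·p₂) ≈ 2.901 rad (166.2°).
Interpolate at f = 0.41 with slerp weights a = sin((1−f)δ)/sin δ ≈ 4.152, b = sin(fδ)/sin δ ≈ 3.892.
p = a·p₁ + b·p₂ ≈ (-0.949, 0.141, 0.283); φ = arcsin(p_z) ≈ 16.44°, λ = atan2(p_y, p_x) ≈ 171.57°.

≈ lat 16.4°N, lon 171.6°E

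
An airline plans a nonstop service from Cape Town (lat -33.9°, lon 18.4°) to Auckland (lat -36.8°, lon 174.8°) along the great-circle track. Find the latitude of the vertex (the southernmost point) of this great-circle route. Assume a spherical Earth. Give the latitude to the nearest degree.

The great circle lies in the plane with unit normal n̂ = (p₁ × p₂)/|p₁ × p₂|.
Here n̂_z ≈ +0.277; the vertex latitude is φ_max = arccos|n̂_z| ≈ 73.9°.

≈ -74°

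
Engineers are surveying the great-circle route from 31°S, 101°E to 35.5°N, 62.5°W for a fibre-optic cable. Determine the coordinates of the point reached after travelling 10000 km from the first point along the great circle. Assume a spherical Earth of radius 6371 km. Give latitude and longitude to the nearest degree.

From cos δ = sin φ₁ sin φ₂ + cos φ₁ cos φ₂ cos Δλ, the central angle is δ ≈ 2.889 rad (165.5°). The total great-circle distance is δ·R ≈ 2.889 × 6371 ≈ 18404 km, so the target fraction is f = 10000/18404 ≈ 0.543.
Interpolate at f ≈ 0.543 with slerp weights a = sin((1−f)δ)/sin δ ≈ 3.870, b = sin(fδ)/sin δ ≈ 3.996.
p = a·p₁ + b·p₂ ≈ (0.869, 0.371, 0.327); φ = arcsin(p_z) ≈ 19.10°, λ = atan2(p_y, p_x) ≈ 23.10°.

≈ 19°N, 23°E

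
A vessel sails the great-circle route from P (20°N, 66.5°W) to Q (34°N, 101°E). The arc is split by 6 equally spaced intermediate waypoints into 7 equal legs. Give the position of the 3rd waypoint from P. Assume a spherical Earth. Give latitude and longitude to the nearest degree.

The haversine formula gives a central angle δ ≈ 2.176 rad (124.7°) between the endpoints.
Interpolate at f = 3/7 with slerp weights a = sin((1−f)δ)/sin δ ≈ 1.152, b = sin(fδ)/sin δ ≈ 0.977.
p = a·p₁ + b·p₂ ≈ (0.277, -0.197, 0.940); φ = arcsin(p_z) ≈ 70.11°, λ = atan2(p_y, p_x) ≈ -35.48°.

≈ (70°N, 35°W)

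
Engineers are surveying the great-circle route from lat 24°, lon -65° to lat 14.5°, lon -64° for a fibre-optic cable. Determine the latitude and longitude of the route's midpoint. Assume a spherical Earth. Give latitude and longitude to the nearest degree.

Convert each endpoint to a unit vector on the sphere (x = cos φ cos λ, y = cos φ sin λ, z = sin φ).
The central angle between the endpoints is δ = arccos(p₁·p₂) ≈ 0.167 rad (9.5°).
Interpolate at f = 1/2 with slerp weights a = sin((1−f)δ)/sin δ ≈ 0.502, b = sin(fδ)/sin δ ≈ 0.502.
p = a·p₁ + b·p₂ ≈ (0.407, -0.852, 0.330); φ = arcsin(p_z) ≈ 19.25°, λ = atan2(p_y, p_x) ≈ -64.49°.

≈ lat 19°, lon -64°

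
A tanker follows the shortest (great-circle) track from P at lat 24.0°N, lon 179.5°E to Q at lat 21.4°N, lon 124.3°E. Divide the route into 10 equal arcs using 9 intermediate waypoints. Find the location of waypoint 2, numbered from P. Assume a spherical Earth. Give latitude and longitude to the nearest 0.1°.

≈ lat 25.1°N, lon 168.4°E

Write both endpoints as unit vectors p₁, p₂ with components (cos φ cos λ, cos φ sin λ, sin φ).
The central angle between the endpoints is δ = arccos(p₁·p₂) ≈ 0.884 rad (50.7°).
Interpolate at f = 2/10 with slerp weights a = sin((1−f)δ)/sin δ ≈ 0.840, b = sin(fδ)/sin δ ≈ 0.227.
p = a·p₁ + b·p₂ ≈ (-0.887, 0.182, 0.425); φ = arcsin(p_z) ≈ 25.13°, λ = atan2(p_y, p_x) ≈ 168.42°.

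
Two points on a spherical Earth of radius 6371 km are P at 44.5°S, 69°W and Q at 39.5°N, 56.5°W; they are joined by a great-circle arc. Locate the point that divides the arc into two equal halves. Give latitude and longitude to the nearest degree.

Write both endpoints as unit vectors p₁, p₂ with components (cos φ cos λ, cos φ sin λ, sin φ).
The central angle between the endpoints is δ = arccos(p₁·p₂) ≈ 1.479 rad (84.8°).
Interpolate at f = 1/2 with slerp weights a = sin((1−f)δ)/sin δ ≈ 0.677, b = sin(fδ)/sin δ ≈ 0.677.
p = a·p₁ + b·p₂ ≈ (0.461, -0.886, -0.044); φ = arcsin(p_z) ≈ -2.51°, λ = atan2(p_y, p_x) ≈ -62.50°.

≈ 3°S, 63°W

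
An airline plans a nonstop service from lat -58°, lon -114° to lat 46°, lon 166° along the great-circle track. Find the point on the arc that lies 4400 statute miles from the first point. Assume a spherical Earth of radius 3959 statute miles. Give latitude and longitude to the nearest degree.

Write both endpoints as unit vectors p₁, p₂ with components (cos φ cos λ, cos φ sin λ, sin φ).
The central angle between the endpoints is δ = arccos(p₁·p₂) ≈ 2.149 rad (123.1°). The total great-circle distance is δ·R ≈ 2.149 × 3959 ≈ 8506 mi, so the target fraction is f = 4400/8506 ≈ 0.517.
Interpolate at f ≈ 0.517 with slerp weights a = sin((1−f)δ)/sin δ ≈ 1.028, b = sin(fδ)/sin δ ≈ 1.070.
p = a·p₁ + b·p₂ ≈ (-0.943, -0.318, -0.102); φ = arcsin(p_z) ≈ -5.85°, λ = atan2(p_y, p_x) ≈ -161.37°.

≈ lat -6°, lon -161°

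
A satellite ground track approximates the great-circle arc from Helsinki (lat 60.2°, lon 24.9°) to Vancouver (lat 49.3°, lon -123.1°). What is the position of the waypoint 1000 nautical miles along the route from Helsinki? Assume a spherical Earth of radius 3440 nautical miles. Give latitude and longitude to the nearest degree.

Write both endpoints as unit vectors p₁, p₂ with components (cos φ cos λ, cos φ sin λ, sin φ).
The central angle between the endpoints is δ = arccos(p₁·p₂) ≈ 1.178 rad (67.5°). The total great-circle distance is δ·R ≈ 1.178 × 3440 ≈ 4051 nmi, so the target fraction is f = 1000/4051 ≈ 0.247.
Interpolate at f ≈ 0.247 with slerp weights a = sin((1−f)δ)/sin δ ≈ 0.839, b = sin(fδ)/sin δ ≈ 0.310.
p = a·p₁ + b·p₂ ≈ (0.268, 0.006, 0.963); φ = arcsin(p_z) ≈ 74.46°, λ = atan2(p_y, p_x) ≈ 1.30°.

≈ lat 74°, lon 1°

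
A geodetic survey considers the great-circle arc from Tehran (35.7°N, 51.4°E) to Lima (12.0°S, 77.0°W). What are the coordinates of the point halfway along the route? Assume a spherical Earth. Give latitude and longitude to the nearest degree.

≈ 25°N, 24°W

Convert each endpoint to a unit vector on the sphere (x = cos φ cos λ, y = cos φ sin λ, z = sin φ).
The central angle between the endpoints is δ = arccos(p₁·p₂) ≈ 2.233 rad (127.9°).
Interpolate at f = 1/2 with slerp weights a = sin((1−f)δ)/sin δ ≈ 1.139, b = sin(fδ)/sin δ ≈ 1.139.
p = a·p₁ + b·p₂ ≈ (0.828, -0.363, 0.428); φ = arcsin(p_z) ≈ 25.34°, λ = atan2(p_y, p_x) ≈ -23.66°.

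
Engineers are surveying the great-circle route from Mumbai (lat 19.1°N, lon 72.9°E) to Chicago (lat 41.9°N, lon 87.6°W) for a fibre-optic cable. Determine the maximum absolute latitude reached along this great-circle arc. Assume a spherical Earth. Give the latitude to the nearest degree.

≈ 75°N

The great circle lies in the plane with unit normal n̂ = (p₁ × p₂)/|p₁ × p₂|.
Here n̂_z ≈ -0.262; the vertex latitude is φ_max = arccos|n̂_z| ≈ 74.8°.
Check via Clairaut: cos φ_max = |cos φ₁| · sin C = cos(19.1°)·sin(16.1°) ≈ 0.262, again giving ≈ 74.8°.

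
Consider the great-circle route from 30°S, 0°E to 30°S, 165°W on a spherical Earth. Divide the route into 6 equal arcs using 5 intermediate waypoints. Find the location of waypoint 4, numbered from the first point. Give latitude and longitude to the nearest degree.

≈ 67°S, 141°W

Write both endpoints as unit vectors p₁, p₂ with components (cos φ cos λ, cos φ sin λ, sin φ).
The central angle between the endpoints is δ = arccos(p₁·p₂) ≈ 2.065 rad (118.3°).
Interpolate at f = 4/6 with slerp weights a = sin((1−f)δ)/sin δ ≈ 0.722, b = sin(fδ)/sin δ ≈ 1.115.
p = a·p₁ + b·p₂ ≈ (-0.307, -0.250, -0.918); φ = arcsin(p_z) ≈ -66.66°, λ = atan2(p_y, p_x) ≈ -140.90°.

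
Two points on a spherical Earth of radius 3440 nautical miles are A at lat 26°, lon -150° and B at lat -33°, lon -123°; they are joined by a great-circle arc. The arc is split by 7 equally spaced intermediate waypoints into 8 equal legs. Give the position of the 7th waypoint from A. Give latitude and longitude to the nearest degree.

≈ lat -26°, lon -127°

The haversine formula gives a central angle δ ≈ 1.123 rad (64.3°) between the endpoints.
Interpolate at f = 7/8 with slerp weights a = sin((1−f)δ)/sin δ ≈ 0.155, b = sin(fδ)/sin δ ≈ 0.923.
p = a·p₁ + b·p₂ ≈ (-0.542, -0.719, -0.435); φ = arcsin(p_z) ≈ -25.76°, λ = atan2(p_y, p_x) ≈ -127.03°.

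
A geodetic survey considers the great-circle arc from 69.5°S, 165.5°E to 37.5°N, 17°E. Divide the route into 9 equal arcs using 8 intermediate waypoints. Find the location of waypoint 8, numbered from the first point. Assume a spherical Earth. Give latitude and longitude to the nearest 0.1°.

≈ 22.2°N, 22.3°E

Write both endpoints as unit vectors p₁, p₂ with components (cos φ cos λ, cos φ sin λ, sin φ).
The central angle between the endpoints is δ = arccos(p₁·p₂) ≈ 2.510 rad (143.8°).
Interpolate at f = 8/9 with slerp weights a = sin((1−f)δ)/sin δ ≈ 0.466, b = sin(fδ)/sin δ ≈ 1.338.
p = a·p₁ + b·p₂ ≈ (0.857, 0.351, 0.378); φ = arcsin(p_z) ≈ 22.18°, λ = atan2(p_y, p_x) ≈ 22.29°.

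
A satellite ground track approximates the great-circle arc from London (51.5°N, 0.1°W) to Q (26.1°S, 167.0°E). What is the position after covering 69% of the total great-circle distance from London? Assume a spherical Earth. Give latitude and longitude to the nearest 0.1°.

Write both endpoints as unit vectors p₁, p₂ with components (cos φ cos λ, cos φ sin λ, sin φ).
The central angle between the endpoints is δ = arccos(p₁·p₂) ≈ 2.666 rad (152.8°).
Interpolate at f = 0.69 with slerp weights a = sin((1−f)δ)/sin δ ≈ 1.608, b = sin(fδ)/sin δ ≈ 2.107.
p = a·p₁ + b·p₂ ≈ (-0.843, 0.424, 0.331); φ = arcsin(p_z) ≈ 19.35°, λ = atan2(p_y, p_x) ≈ 153.30°.

≈ (19.4°N, 153.3°E)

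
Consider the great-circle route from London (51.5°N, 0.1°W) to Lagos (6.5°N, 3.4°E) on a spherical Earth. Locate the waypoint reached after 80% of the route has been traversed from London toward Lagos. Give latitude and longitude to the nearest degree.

The haversine formula gives a central angle δ ≈ 0.787 rad (45.1°) between the endpoints.
Interpolate at f = 0.80 with slerp weights a = sin((1−f)δ)/sin δ ≈ 0.221, b = sin(fδ)/sin δ ≈ 0.831.
p = a·p₁ + b·p₂ ≈ (0.962, 0.049, 0.267); φ = arcsin(p_z) ≈ 15.51°, λ = atan2(p_y, p_x) ≈ 2.90°.

≈ 16°N, 3°E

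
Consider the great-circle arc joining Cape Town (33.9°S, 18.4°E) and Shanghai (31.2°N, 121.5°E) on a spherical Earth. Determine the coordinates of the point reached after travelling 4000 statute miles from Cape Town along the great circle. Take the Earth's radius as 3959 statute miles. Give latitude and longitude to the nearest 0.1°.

The haversine formula gives a central angle δ ≈ 2.037 rad (116.7°) between the endpoints. The total great-circle distance is δ·R ≈ 2.037 × 3959 ≈ 8066 mi, so the target fraction is f = 4000/8066 ≈ 0.496.
Interpolate at f ≈ 0.496 with slerp weights a = sin((1−f)δ)/sin δ ≈ 0.958, b = sin(fδ)/sin δ ≈ 0.948.
p = a·p₁ + b·p₂ ≈ (0.331, 0.943, -0.043); φ = arcsin(p_z) ≈ -2.47°, λ = atan2(p_y, p_x) ≈ 70.66°.

≈ 2.5°S, 70.7°E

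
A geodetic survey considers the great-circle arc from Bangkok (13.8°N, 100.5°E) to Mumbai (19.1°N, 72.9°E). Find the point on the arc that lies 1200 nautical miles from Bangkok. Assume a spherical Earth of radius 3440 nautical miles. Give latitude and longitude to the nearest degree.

≈ 18°N, 80°E

From cos δ = sin φ₁ sin φ₂ + cos φ₁ cos φ₂ cos Δλ, the central angle is δ ≈ 0.471 rad (27.0°). The total great-circle distance is δ·R ≈ 0.471 × 3440 ≈ 1619 nmi, so the target fraction is f = 1200/1619 ≈ 0.741.
Interpolate at f ≈ 0.741 with slerp weights a = sin((1−f)δ)/sin δ ≈ 0.268, b = sin(fδ)/sin δ ≈ 0.754.
p = a·p₁ + b·p₂ ≈ (0.162, 0.937, 0.311); φ = arcsin(p_z) ≈ 18.09°, λ = atan2(p_y, p_x) ≈ 80.18°.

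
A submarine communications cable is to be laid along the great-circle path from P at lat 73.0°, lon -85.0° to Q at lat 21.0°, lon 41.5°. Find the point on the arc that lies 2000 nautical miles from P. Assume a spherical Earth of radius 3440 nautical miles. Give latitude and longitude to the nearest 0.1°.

The haversine formula gives a central angle δ ≈ 1.389 rad (79.6°) between the endpoints. The total great-circle distance is δ·R ≈ 1.389 × 3440 ≈ 4780 nmi, so the target fraction is f = 2000/4780 ≈ 0.418.
Interpolate at f ≈ 0.418 with slerp weights a = sin((1−f)δ)/sin δ ≈ 0.735, b = sin(fδ)/sin δ ≈ 0.558.
p = a·p₁ + b·p₂ ≈ (0.409, 0.131, 0.903); φ = arcsin(p_z) ≈ 64.55°, λ = atan2(p_y, p_x) ≈ 17.80°.

≈ lat 64.6°, lon 17.8°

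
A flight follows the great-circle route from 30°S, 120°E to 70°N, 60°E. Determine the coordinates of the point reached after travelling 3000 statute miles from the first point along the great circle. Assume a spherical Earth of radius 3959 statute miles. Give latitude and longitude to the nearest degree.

The haversine formula gives a central angle δ ≈ 1.898 rad (108.8°) between the endpoints. The total great-circle distance is δ·R ≈ 1.898 × 3959 ≈ 7516 mi, so the target fraction is f = 3000/7516 ≈ 0.399.
Interpolate at f ≈ 0.399 with slerp weights a = sin((1−f)δ)/sin δ ≈ 0.960, b = sin(fδ)/sin δ ≈ 0.726.
p = a·p₁ + b·p₂ ≈ (-0.292, 0.935, 0.202); φ = arcsin(p_z) ≈ 11.66°, λ = atan2(p_y, p_x) ≈ 107.32°.

≈ 12°N, 107°E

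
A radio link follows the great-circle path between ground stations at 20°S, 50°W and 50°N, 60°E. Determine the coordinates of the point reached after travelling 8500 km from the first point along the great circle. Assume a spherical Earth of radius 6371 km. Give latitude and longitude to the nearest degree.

Convert each endpoint to a unit vector on the sphere (x = cos φ cos λ, y = cos φ sin λ, z = sin φ).
The central angle between the endpoints is δ = arccos(p₁·p₂) ≈ 2.058 rad (117.9°). The total great-circle distance is δ·R ≈ 2.058 × 6371 ≈ 13115 km, so the target fraction is f = 8500/13115 ≈ 0.648.
Interpolate at f ≈ 0.648 with slerp weights a = sin((1−f)δ)/sin δ ≈ 0.750, b = sin(fδ)/sin δ ≈ 1.100.
p = a·p₁ + b·p₂ ≈ (0.807, 0.073, 0.586); φ = arcsin(p_z) ≈ 35.90°, λ = atan2(p_y, p_x) ≈ 5.14°.

≈ 36°N, 5°E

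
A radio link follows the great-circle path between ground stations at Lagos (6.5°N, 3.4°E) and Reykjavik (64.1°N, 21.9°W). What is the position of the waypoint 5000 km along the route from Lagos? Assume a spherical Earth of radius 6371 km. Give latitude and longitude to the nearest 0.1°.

From cos δ = sin φ₁ sin φ₂ + cos φ₁ cos φ₂ cos Δλ, the central angle is δ ≈ 1.054 rad (60.4°). The total great-circle distance is δ·R ≈ 1.054 × 6371 ≈ 6714 km, so the target fraction is f = 5000/6714 ≈ 0.745.
Interpolate at f ≈ 0.745 with slerp weights a = sin((1−f)δ)/sin δ ≈ 0.306, b = sin(fδ)/sin δ ≈ 0.813.
p = a·p₁ + b·p₂ ≈ (0.633, -0.114, 0.766); φ = arcsin(p_z) ≈ 49.98°, λ = atan2(p_y, p_x) ≈ -10.25°.

≈ 50.0°N, 10.3°W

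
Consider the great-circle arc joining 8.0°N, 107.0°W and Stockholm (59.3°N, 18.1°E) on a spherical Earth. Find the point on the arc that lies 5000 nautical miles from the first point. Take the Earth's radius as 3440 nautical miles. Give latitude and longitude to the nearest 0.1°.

≈ 65.1°N, 15.7°W

From cos δ = sin φ₁ sin φ₂ + cos φ₁ cos φ₂ cos Δλ, the central angle is δ ≈ 1.743 rad (99.8°). The total great-circle distance is δ·R ≈ 1.743 × 3440 ≈ 5995 nmi, so the target fraction is f = 5000/5995 ≈ 0.834.
Interpolate at f ≈ 0.834 with slerp weights a = sin((1−f)δ)/sin δ ≈ 0.289, b = sin(fδ)/sin δ ≈ 1.008.
p = a·p₁ + b·p₂ ≈ (0.405, -0.114, 0.907); φ = arcsin(p_z) ≈ 65.09°, λ = atan2(p_y, p_x) ≈ -15.74°.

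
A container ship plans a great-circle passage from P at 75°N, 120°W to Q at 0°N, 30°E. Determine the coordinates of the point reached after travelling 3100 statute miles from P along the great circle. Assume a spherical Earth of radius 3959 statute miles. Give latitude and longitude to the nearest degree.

The haversine formula gives a central angle δ ≈ 1.797 rad (103.0°) between the endpoints. The total great-circle distance is δ·R ≈ 1.797 × 3959 ≈ 7114 mi, so the target fraction is f = 3100/7114 ≈ 0.436.
Interpolate at f ≈ 0.436 with slerp weights a = sin((1−f)δ)/sin δ ≈ 0.871, b = sin(fδ)/sin δ ≈ 0.724.
p = a·p₁ + b·p₂ ≈ (0.514, 0.167, 0.841); φ = arcsin(p_z) ≈ 57.28°, λ = atan2(p_y, p_x) ≈ 17.96°.

≈ 57°N, 18°E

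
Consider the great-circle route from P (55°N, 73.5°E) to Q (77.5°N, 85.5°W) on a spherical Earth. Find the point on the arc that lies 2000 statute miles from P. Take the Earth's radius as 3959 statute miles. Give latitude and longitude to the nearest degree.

≈ (83°N, 48°E)

From cos δ = sin φ₁ sin φ₂ + cos φ₁ cos φ₂ cos Δλ, the central angle is δ ≈ 0.818 rad (46.9°). The total great-circle distance is δ·R ≈ 0.818 × 3959 ≈ 3238 mi, so the target fraction is f = 2000/3238 ≈ 0.618.
Interpolate at f ≈ 0.618 with slerp weights a = sin((1−f)δ)/sin δ ≈ 0.422, b = sin(fδ)/sin δ ≈ 0.663.
p = a·p₁ + b·p₂ ≈ (0.080, 0.089, 0.993); φ = arcsin(p_z) ≈ 83.14°, λ = atan2(p_y, p_x) ≈ 47.97°.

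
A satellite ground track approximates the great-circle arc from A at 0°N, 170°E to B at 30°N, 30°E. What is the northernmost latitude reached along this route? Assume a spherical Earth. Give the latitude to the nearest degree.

≈ 42°N

The great circle lies in the plane with unit normal n̂ = (p₁ × p₂)/|p₁ × p₂|.
Here n̂_z ≈ -0.744; the vertex latitude is φ_max = arccos|n̂_z| ≈ 41.9°.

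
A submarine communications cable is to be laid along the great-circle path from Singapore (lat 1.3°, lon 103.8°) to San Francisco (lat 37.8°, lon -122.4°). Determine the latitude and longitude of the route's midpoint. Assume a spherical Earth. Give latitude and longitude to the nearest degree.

≈ lat 41°, lon 155°

Convert each endpoint to a unit vector on the sphere (x = cos φ cos λ, y = cos φ sin λ, z = sin φ).
The central angle between the endpoints is δ = arccos(p₁·p₂) ≈ 2.133 rad (122.2°).
Interpolate at f = 1/2 with slerp weights a = sin((1−f)δ)/sin δ ≈ 1.035, b = sin(fδ)/sin δ ≈ 1.035.
p = a·p₁ + b·p₂ ≈ (-0.685, 0.314, 0.658); φ = arcsin(p_z) ≈ 41.11°, λ = atan2(p_y, p_x) ≈ 155.35°.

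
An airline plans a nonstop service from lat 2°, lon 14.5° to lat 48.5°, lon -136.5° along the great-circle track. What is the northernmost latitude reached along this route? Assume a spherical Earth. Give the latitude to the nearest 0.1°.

≈ 67.3°

The great circle lies in the plane with unit normal n̂ = (p₁ × p₂)/|p₁ × p₂|.
Here n̂_z ≈ -0.385; the vertex latitude is φ_max = arccos|n̂_z| ≈ 67.3°.
Check via Clairaut: cos φ_max = |cos φ₁| · sin C = cos(2.0°)·sin(22.7°) ≈ 0.385, again giving ≈ 67.3°.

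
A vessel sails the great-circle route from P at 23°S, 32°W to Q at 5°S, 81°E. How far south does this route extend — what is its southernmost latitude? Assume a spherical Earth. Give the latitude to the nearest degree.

≈ 27°S

The great circle lies in the plane with unit normal n̂ = (p₁ × p₂)/|p₁ × p₂|.
Here n̂_z ≈ +0.892; the vertex latitude is φ_max = arccos|n̂_z| ≈ 26.8°.
Check via Clairaut: cos φ_max = |cos φ₁| · sin C = cos(23.0°)·sin(104.2°) ≈ 0.892, again giving ≈ 26.8°.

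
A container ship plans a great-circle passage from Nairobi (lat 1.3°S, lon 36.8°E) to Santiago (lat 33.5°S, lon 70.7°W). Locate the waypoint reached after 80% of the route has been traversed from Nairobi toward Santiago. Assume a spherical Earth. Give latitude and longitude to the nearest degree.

Write both endpoints as unit vectors p₁, p₂ with components (cos φ cos λ, cos φ sin λ, sin φ).
The central angle between the endpoints is δ = arccos(p₁·p₂) ≈ 1.811 rad (103.8°).
Interpolate at f = 0.80 with slerp weights a = sin((1−f)δ)/sin δ ≈ 0.365, b = sin(fδ)/sin δ ≈ 1.022.
p = a·p₁ + b·p₂ ≈ (0.574, -0.586, -0.572); φ = arcsin(p_z) ≈ -34.91°, λ = atan2(p_y, p_x) ≈ -45.60°.

≈ lat 35°S, lon 46°W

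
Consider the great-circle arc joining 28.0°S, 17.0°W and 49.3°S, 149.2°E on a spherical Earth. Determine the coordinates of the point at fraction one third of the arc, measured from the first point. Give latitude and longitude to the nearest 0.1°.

≈ 61.2°S, 6.4°W

The haversine formula gives a central angle δ ≈ 1.775 rad (101.7°) between the endpoints.
Interpolate at f = 1/3 with slerp weights a = sin((1−f)δ)/sin δ ≈ 0.946, b = sin(fδ)/sin δ ≈ 0.570.
p = a·p₁ + b·p₂ ≈ (0.479, -0.054, -0.876); φ = arcsin(p_z) ≈ -61.16°, λ = atan2(p_y, p_x) ≈ -6.41°.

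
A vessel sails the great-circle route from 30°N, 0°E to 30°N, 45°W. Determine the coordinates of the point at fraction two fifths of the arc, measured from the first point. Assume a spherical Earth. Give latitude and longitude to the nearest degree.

≈ 32°N, 18°W

Write both endpoints as unit vectors p₁, p₂ with components (cos φ cos λ, cos φ sin λ, sin φ).
The central angle between the endpoints is δ = arccos(p₁·p₂) ≈ 0.676 rad (38.7°).
Interpolate at f = 2/5 with slerp weights a = sin((1−f)δ)/sin δ ≈ 0.631, b = sin(fδ)/sin δ ≈ 0.427.
p = a·p₁ + b·p₂ ≈ (0.808, -0.261, 0.529); φ = arcsin(p_z) ≈ 31.92°, λ = atan2(p_y, p_x) ≈ -17.94°.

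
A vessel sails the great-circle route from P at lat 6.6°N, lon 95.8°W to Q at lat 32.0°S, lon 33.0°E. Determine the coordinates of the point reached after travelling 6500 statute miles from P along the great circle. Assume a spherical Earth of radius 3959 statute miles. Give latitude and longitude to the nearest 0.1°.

≈ lat 35.4°S, lon 5.5°W

The haversine formula gives a central angle δ ≈ 2.200 rad (126.1°) between the endpoints. The total great-circle distance is δ·R ≈ 2.200 × 3959 ≈ 8711 mi, so the target fraction is f = 6500/8711 ≈ 0.746.
Interpolate at f ≈ 0.746 with slerp weights a = sin((1−f)δ)/sin δ ≈ 0.656, b = sin(fδ)/sin δ ≈ 1.234.
p = a·p₁ + b·p₂ ≈ (0.812, -0.078, -0.579); φ = arcsin(p_z) ≈ -35.35°, λ = atan2(p_y, p_x) ≈ -5.48°.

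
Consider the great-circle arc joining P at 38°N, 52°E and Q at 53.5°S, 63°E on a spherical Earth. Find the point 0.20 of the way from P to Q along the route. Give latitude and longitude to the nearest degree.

Write both endpoints as unit vectors p₁, p₂ with components (cos φ cos λ, cos φ sin λ, sin φ).
The central angle between the endpoints is δ = arccos(p₁·p₂) ≈ 1.606 rad (92.0°).
Interpolate at f = 0.20 with slerp weights a = sin((1−f)δ)/sin δ ≈ 0.960, b = sin(fδ)/sin δ ≈ 0.316.
p = a·p₁ + b·p₂ ≈ (0.551, 0.763, 0.337); φ = arcsin(p_z) ≈ 19.70°, λ = atan2(p_y, p_x) ≈ 54.18°.

≈ 20°N, 54°E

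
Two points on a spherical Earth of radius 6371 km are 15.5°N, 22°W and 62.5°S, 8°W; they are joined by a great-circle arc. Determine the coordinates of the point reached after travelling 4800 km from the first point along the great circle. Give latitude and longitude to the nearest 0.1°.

Convert each endpoint to a unit vector on the sphere (x = cos φ cos λ, y = cos φ sin λ, z = sin φ).
The central angle between the endpoints is δ = arccos(p₁·p₂) ≈ 1.375 rad (78.8°). The total great-circle distance is δ·R ≈ 1.375 × 6371 ≈ 8759 km, so the target fraction is f = 4800/8759 ≈ 0.548.
Interpolate at f ≈ 0.548 with slerp weights a = sin((1−f)δ)/sin δ ≈ 0.594, b = sin(fδ)/sin δ ≈ 0.697.
p = a·p₁ + b·p₂ ≈ (0.849, -0.259, -0.460); φ = arcsin(p_z) ≈ -27.39°, λ = atan2(p_y, p_x) ≈ -16.97°.

≈ 27.4°S, 17.0°W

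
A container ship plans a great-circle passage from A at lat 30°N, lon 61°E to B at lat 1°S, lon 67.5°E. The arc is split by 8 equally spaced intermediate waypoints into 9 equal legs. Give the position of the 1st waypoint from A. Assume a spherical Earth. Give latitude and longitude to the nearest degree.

From cos δ = sin φ₁ sin φ₂ + cos φ₁ cos φ₂ cos Δλ, the central angle is δ ≈ 0.552 rad (31.6°).
Interpolate at f = 1/9 with slerp weights a = sin((1−f)δ)/sin δ ≈ 0.899, b = sin(fδ)/sin δ ≈ 0.117.
p = a·p₁ + b·p₂ ≈ (0.422, 0.789, 0.447); φ = arcsin(p_z) ≈ 26.57°, λ = atan2(p_y, p_x) ≈ 61.85°.

≈ lat 27°N, lon 62°E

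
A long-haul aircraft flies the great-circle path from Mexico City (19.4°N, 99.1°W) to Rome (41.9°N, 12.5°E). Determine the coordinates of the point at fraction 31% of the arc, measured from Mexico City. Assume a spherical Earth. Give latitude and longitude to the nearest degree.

From cos δ = sin φ₁ sin φ₂ + cos φ₁ cos φ₂ cos Δλ, the central angle is δ ≈ 1.607 rad (92.1°).
Interpolate at f = 0.31 with slerp weights a = sin((1−f)δ)/sin δ ≈ 0.896, b = sin(fδ)/sin δ ≈ 0.478.
p = a·p₁ + b·p₂ ≈ (0.214, -0.757, 0.617); φ = arcsin(p_z) ≈ 38.10°, λ = atan2(p_y, p_x) ≈ -74.23°.

≈ 38°N, 74°W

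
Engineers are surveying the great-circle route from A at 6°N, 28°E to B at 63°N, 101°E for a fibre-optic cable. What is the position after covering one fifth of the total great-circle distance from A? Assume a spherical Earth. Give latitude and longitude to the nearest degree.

From cos δ = sin φ₁ sin φ₂ + cos φ₁ cos φ₂ cos Δλ, the central angle is δ ≈ 1.344 rad (77.0°).
Interpolate at f = 1/5 with slerp weights a = sin((1−f)δ)/sin δ ≈ 0.903, b = sin(fδ)/sin δ ≈ 0.273.
p = a·p₁ + b·p₂ ≈ (0.769, 0.543, 0.337); φ = arcsin(p_z) ≈ 19.70°, λ = atan2(p_y, p_x) ≈ 35.22°.

≈ 20°N, 35°E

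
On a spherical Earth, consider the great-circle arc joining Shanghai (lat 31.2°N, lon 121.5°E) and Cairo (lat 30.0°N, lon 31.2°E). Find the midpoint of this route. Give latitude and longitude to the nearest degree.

The haversine formula gives a central angle δ ≈ 1.313 rad (75.2°) between the endpoints.
Interpolate at f = 1/2 with slerp weights a = sin((1−f)δ)/sin δ ≈ 0.631, b = sin(fδ)/sin δ ≈ 0.631.
p = a·p₁ + b·p₂ ≈ (0.185, 0.743, 0.643); φ = arcsin(p_z) ≈ 39.98°, λ = atan2(p_y, p_x) ≈ 75.99°.

≈ lat 40°N, lon 76°E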